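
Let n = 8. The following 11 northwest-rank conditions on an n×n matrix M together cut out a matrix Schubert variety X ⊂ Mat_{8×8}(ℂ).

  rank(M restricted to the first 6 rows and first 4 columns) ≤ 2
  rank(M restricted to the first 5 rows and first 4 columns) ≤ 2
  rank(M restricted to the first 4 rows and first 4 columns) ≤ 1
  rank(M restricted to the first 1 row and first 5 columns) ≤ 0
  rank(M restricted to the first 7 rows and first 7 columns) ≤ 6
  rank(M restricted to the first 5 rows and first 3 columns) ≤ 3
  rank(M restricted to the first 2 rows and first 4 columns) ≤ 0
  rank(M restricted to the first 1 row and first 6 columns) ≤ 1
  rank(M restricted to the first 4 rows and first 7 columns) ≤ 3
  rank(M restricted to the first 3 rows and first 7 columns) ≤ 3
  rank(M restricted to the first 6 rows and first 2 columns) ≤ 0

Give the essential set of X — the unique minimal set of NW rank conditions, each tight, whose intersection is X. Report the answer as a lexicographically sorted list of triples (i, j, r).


Propagating the 11 rank bounds to every northwest block:

  row 1: 0 | 0 | 0 | 0 | 0 | 1 | 1 | 1
  row 2: 0 | 0 | 0 | 0 | 1 | 2 | 2 | 2
  row 3: 0 | 0 | 1 | 1 | 2 | 3 | 3 | 3
  row 4: 0 | 0 | 1 | 1 | 2 | 3 | 3 | 4
  row 5: 0 | 0 | 1 | 2 | 3 | 4 | 4 | 5
  row 6: 0 | 0 | 1 | 2 | 3 | 4 | 5 | 6
  row 7: 1 | 1 | 2 | 3 | 4 | 5 | 6 | 7
  row 8: 1 | 2 | 3 | 4 | 5 | 6 | 7 | 8

giving w = (6, 5, 3, 8, 4, 7, 1, 2) via Δ²R.

Fulton essential set (5 of the 19 Rothe cells):

[(1, 5, 0), (2, 4, 0), (4, 4, 1), (4, 7, 3), (6, 2, 0)]


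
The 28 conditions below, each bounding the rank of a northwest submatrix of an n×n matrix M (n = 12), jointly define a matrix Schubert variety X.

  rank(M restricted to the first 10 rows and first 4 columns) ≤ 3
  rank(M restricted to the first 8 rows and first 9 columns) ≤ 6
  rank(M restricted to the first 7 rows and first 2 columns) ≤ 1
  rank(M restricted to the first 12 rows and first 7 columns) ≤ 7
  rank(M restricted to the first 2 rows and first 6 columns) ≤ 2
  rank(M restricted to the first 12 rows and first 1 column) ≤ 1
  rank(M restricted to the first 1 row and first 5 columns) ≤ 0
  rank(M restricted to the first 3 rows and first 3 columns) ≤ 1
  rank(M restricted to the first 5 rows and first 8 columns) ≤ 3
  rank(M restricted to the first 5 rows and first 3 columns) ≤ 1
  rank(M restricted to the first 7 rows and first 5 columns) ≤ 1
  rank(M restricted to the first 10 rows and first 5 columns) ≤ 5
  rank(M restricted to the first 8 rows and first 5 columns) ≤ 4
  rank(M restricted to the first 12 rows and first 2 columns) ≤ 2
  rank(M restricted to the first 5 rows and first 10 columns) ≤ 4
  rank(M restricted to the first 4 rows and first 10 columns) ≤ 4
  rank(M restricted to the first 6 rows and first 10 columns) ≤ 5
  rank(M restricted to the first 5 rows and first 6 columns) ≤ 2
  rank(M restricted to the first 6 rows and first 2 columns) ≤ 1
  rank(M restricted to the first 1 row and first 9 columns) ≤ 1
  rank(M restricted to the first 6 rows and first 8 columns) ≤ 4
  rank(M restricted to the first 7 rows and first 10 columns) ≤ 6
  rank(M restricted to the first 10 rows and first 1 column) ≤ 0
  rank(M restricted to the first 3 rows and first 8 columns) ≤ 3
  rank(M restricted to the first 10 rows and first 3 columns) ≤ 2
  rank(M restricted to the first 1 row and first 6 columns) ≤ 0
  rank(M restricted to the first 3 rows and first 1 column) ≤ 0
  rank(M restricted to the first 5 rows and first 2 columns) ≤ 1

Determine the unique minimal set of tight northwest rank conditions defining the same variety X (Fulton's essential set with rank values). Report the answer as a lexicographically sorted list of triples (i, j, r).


Computing R[i][j] = min implied NW-rank bound (n=12, 28 conditions):

  0  0  0  0  0  0  1  1  1  1  1  1
  0  1  1  1  1  1  2  2  2  2  2  2
  0  1  1  1  1  2  3  3  3  3  3  3
  0  1  1  1  1  2  3  3  4  4  4  4
  0  1  1  1  1  2  3  3  4  4  5  5
  0  1  1  1  1  2  3  4  5  5  6  6
  0  1  1  1  1  2  3  4  5  6  7  7
  0  1  2  2  2  3  4  5  6  7  8  8
  0  1  2  3  3  4  5  6  7  8  9  9
  0  1  2  3  4  5  6  7  8  9  10  10
  1  2  3  4  5  6  7  8  9  10  11  11
  1  2  3  4  5  6  7  8  9  10  11  12

so w = (7, 2, 6, 9, 11, 8, 10, 3, 4, 5, 1, 12).

5 SE-corners of the 33-cell Rothe diagram give Ess(w):

[(1, 6, 0), (5, 8, 3), (5, 10, 4), (7, 5, 1), (10, 1, 0)]


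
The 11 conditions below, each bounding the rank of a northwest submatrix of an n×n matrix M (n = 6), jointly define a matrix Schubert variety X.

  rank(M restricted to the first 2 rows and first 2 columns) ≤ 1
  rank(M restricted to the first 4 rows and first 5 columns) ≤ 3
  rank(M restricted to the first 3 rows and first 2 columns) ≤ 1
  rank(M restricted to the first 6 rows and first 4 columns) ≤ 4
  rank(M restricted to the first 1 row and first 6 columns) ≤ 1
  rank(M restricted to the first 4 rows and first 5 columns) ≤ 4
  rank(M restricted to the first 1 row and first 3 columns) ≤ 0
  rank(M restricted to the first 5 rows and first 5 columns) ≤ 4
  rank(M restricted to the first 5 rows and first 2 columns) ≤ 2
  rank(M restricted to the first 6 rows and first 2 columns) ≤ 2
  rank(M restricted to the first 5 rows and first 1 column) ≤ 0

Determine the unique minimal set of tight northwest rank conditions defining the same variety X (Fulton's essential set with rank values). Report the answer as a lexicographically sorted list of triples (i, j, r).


Rank table r_w(6×6) implied by the 11 constraints:

  row 1: 0 0 0 1 1 1
  row 2: 0 1 1 2 2 2
  row 3: 0 1 2 3 3 3
  row 4: 0 1 2 3 3 4
  row 5: 0 1 2 3 4 5
  row 6: 1 2 3 4 5 6

giving w = (4, 2, 3, 6, 5, 1) via Δ²R.

|D(w)|=8, |Ess(w)|=3:

[(1, 3, 0), (4, 5, 3), (5, 1, 0)]


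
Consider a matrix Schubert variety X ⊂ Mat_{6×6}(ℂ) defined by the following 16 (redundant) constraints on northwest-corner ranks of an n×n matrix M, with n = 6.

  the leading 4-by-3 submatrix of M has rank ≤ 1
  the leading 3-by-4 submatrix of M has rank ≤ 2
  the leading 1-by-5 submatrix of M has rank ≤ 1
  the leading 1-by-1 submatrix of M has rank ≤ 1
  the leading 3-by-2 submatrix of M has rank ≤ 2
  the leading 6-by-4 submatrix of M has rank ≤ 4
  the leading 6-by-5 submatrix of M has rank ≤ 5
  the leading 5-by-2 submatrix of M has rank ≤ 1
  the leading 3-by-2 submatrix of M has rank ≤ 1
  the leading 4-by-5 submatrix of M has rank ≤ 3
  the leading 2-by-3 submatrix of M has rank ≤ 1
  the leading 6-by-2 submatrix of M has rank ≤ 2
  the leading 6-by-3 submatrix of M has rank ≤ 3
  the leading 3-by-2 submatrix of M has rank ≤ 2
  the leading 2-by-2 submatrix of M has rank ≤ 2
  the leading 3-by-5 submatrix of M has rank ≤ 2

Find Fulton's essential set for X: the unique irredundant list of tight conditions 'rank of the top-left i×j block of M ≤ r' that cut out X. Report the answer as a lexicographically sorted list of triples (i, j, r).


Recovering R(i,j) via the rank-extension bound from the 16 conditions:

  R[1]: 1 1 1 1 1 1
  R[2]: 1 1 1 2 2 2
  R[3]: 1 1 1 2 2 3
  R[4]: 1 1 1 2 3 4
  R[5]: 1 1 2 3 4 5
  R[6]: 1 2 3 4 5 6

giving w = (1, 4, 6, 5, 3, 2) via Δ²R.

|D(w)|=8, |Ess(w)|=3:

[(3, 5, 2), (4, 3, 1), (5, 2, 1)]


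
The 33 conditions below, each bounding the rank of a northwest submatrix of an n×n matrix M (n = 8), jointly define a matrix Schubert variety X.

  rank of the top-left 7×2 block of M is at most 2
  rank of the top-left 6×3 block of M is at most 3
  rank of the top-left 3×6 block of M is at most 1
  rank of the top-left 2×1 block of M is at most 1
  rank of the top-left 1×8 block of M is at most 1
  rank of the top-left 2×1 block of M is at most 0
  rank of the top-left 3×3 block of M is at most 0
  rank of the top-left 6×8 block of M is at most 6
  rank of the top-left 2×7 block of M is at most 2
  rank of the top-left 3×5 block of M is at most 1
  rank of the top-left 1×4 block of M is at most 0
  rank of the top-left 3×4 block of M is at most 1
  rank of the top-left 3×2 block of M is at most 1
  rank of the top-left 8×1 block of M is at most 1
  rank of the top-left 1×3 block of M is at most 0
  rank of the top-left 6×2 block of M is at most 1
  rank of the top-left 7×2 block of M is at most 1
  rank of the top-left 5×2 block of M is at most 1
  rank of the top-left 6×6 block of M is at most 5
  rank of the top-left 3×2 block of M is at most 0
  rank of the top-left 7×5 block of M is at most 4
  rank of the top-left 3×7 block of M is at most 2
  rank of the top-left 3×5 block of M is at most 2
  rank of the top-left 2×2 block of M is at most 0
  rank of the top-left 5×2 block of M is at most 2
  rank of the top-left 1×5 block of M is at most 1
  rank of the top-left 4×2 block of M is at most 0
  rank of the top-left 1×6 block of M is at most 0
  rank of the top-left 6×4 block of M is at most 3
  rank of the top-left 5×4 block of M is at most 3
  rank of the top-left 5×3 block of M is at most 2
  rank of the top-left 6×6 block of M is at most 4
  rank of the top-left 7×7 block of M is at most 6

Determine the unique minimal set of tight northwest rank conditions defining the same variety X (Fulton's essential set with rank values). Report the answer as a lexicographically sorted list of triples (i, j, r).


Computing R[i][j] = min implied NW-rank bound (n=8, 33 conditions):

  0 0 0 0 0 0 1 1
  0 0 0 1 1 1 2 2
  0 0 0 1 1 1 2 3
  0 0 1 2 2 2 3 4
  1 1 2 3 3 3 4 5
  1 1 2 3 4 4 5 6
  1 1 2 3 4 5 6 7
  1 2 3 4 5 6 7 8

the unique w with this rank table is (7, 4, 8, 3, 1, 5, 6, 2).

Fulton essential set (5 of the 18 Rothe cells):

[(1, 6, 0), (3, 3, 0), (3, 6, 1), (4, 2, 0), (7, 2, 1)]


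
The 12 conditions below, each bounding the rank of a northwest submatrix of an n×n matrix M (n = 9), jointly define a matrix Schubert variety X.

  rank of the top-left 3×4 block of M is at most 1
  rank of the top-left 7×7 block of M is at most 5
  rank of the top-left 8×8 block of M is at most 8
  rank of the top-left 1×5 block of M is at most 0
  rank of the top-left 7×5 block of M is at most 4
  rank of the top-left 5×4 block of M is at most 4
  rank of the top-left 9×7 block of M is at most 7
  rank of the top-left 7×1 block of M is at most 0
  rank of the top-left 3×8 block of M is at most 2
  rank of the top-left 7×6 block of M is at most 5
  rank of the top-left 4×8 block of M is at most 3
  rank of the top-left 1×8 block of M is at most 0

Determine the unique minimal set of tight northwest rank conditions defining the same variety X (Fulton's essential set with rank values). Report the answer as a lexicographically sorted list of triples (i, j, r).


Rank table r_w(9×9) implied by the 12 constraints:

  i=1: 0 0 0 0 0 0 0 0 1
  i=2: 0 1 1 1 1 1 1 1 2
  i=3: 0 1 1 1 2 2 2 2 3
  i=4: 0 1 2 2 3 3 3 3 4
  i=5: 0 1 2 3 4 4 4 4 5
  i=6: 0 1 2 3 4 5 5 5 6
  i=7: 0 1 2 3 4 5 5 6 7
  i=8: 1 2 3 4 5 6 6 7 8
  i=9: 1 2 3 4 5 6 7 8 9

the unique w with this rank table is (9, 2, 5, 3, 4, 6, 8, 1, 7).

|D(w)|=17, |Ess(w)|=4:

[(1, 8, 0), (3, 4, 1), (7, 1, 0), (7, 7, 5)]


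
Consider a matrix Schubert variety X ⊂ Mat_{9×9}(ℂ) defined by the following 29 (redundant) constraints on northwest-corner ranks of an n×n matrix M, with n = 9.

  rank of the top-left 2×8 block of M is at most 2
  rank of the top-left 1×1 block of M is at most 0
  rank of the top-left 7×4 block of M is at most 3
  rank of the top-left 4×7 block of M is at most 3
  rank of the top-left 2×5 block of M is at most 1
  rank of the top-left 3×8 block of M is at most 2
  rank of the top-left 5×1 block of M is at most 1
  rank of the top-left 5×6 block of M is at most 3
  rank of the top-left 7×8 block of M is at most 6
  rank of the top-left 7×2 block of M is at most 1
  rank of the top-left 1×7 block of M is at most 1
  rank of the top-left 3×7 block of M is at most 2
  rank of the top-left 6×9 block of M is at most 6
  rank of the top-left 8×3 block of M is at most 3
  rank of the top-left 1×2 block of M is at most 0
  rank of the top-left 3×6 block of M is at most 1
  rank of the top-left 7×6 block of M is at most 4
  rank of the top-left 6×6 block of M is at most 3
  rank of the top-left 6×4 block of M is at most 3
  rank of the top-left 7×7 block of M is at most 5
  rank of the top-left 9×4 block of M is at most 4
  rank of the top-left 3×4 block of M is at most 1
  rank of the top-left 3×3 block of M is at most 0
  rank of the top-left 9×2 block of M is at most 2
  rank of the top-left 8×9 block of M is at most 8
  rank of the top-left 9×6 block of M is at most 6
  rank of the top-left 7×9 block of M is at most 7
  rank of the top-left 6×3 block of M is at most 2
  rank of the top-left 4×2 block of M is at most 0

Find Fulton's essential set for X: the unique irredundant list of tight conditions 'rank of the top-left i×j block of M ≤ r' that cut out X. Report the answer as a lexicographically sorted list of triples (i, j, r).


Recovering R(i,j) via the rank-extension bound from the 29 conditions:

  i=1: 0, 0, 0, 1, 1, 1, 1, 1, 1
  i=2: 0, 0, 0, 1, 1, 1, 2, 2, 2
  i=3: 0, 0, 0, 1, 1, 1, 2, 2, 3
  i=4: 0, 0, 1, 2, 2, 2, 3, 3, 4
  i=5: 1, 1, 2, 3, 3, 3, 4, 4, 5
  i=6: 1, 1, 2, 3, 3, 3, 4, 5, 6
  i=7: 1, 1, 2, 3, 4, 4, 5, 6, 7
  i=8: 1, 2, 3, 4, 5, 5, 6, 7, 8
  i=9: 1, 2, 3, 4, 5, 6, 7, 8, 9

reading off 1-entries of Δ²R: w = (4, 7, 9, 3, 1, 8, 5, 2, 6).

ℓ(w)=20; the 6 essential cells (i,j,r):

[(3, 3, 0), (3, 6, 1), (3, 8, 2), (4, 2, 0), (6, 6, 3), (7, 2, 1)]


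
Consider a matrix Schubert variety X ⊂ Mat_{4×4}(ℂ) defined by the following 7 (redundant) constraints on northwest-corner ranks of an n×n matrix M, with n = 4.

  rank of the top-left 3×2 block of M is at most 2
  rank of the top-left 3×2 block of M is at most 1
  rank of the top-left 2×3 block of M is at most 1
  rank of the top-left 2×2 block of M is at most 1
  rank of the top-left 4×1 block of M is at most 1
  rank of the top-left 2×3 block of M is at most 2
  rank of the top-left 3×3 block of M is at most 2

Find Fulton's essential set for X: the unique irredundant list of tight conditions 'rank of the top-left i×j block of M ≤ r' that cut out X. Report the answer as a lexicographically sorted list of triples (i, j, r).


Rank table r_w(4×4) implied by the 7 constraints:

  i=1: 1 | 1 | 1 | 1
  i=2: 1 | 1 | 1 | 2
  i=3: 1 | 1 | 2 | 3
  i=4: 1 | 2 | 3 | 4

hence w(1..4) = (1, 4, 3, 2).

D(w) has 3 cells with 2 SE-corners; essential set:

[(2, 3, 1), (3, 2, 1)]


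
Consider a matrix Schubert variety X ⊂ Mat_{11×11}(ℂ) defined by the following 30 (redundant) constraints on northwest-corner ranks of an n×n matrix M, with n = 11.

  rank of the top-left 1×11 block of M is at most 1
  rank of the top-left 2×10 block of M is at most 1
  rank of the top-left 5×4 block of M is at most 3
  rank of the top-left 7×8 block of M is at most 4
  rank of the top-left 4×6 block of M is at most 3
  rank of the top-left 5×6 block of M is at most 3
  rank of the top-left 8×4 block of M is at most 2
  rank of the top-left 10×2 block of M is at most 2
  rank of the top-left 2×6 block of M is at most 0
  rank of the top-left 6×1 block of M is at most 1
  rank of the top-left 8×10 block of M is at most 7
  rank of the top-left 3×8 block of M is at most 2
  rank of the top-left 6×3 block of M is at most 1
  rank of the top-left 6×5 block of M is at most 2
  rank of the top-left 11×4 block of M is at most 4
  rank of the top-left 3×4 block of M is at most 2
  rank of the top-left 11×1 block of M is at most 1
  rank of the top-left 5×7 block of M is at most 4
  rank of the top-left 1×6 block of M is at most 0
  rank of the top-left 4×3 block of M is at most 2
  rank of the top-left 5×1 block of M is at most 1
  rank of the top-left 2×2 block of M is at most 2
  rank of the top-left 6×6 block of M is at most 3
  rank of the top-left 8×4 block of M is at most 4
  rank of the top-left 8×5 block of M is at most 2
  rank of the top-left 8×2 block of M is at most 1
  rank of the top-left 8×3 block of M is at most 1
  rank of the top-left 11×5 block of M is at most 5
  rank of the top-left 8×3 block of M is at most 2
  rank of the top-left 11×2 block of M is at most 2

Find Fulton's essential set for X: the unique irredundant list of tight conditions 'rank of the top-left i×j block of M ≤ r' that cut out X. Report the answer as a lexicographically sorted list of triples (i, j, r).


Reconstructing r_w from the 30 given conditions:

  0 0 0 0 0 0 1 1 1 1 1
  0 0 0 0 0 0 1 1 1 1 2
  1 1 1 1 1 1 2 2 2 2 3
  1 1 1 2 2 2 3 3 3 3 4
  1 1 1 2 2 3 4 4 4 4 5
  1 1 1 2 2 3 4 4 5 5 6
  1 1 1 2 2 3 4 4 5 6 7
  1 1 1 2 2 3 4 5 6 7 8
  1 2 2 3 3 4 5 6 7 8 9
  1 2 3 4 4 5 6 7 8 9 10
  1 2 3 4 5 6 7 8 9 10 11

the unique w with this rank table is (7, 11, 1, 4, 6, 9, 10, 8, 2, 3, 5).

5 SE-corners of the 31-cell Rothe diagram give Ess(w):

[(2, 6, 0), (2, 10, 1), (7, 8, 4), (8, 3, 1), (8, 5, 2)]


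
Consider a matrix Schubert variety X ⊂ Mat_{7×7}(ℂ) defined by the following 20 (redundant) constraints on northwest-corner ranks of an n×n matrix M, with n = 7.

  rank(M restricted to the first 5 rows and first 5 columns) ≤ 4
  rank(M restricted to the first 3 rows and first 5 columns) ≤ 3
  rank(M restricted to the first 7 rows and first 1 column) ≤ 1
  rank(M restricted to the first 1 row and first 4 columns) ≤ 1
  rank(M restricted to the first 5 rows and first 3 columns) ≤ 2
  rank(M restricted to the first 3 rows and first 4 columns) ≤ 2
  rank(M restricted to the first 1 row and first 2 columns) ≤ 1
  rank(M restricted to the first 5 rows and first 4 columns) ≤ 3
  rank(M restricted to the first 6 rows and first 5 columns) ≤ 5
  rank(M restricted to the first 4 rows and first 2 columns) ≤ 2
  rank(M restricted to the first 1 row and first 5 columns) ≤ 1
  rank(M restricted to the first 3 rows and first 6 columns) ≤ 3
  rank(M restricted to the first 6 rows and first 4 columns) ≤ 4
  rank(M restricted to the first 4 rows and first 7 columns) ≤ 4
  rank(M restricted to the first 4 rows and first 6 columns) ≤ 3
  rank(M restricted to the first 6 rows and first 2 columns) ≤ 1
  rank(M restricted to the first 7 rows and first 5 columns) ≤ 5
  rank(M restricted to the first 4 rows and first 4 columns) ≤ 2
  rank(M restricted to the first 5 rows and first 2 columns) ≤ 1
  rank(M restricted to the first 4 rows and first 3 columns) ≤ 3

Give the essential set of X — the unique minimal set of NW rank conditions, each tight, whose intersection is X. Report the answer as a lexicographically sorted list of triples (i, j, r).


Recovering R(i,j) via the rank-extension bound from the 20 conditions:

  row 1: 1 1 1 1 1 1 1
  row 2: 1 1 2 2 2 2 2
  row 3: 1 1 2 2 3 3 3
  row 4: 1 1 2 2 3 3 4
  row 5: 1 1 2 3 4 4 5
  row 6: 1 1 2 3 4 5 6
  row 7: 1 2 3 4 5 6 7

so w = (1, 3, 5, 7, 4, 6, 2).

3 SE-corners of the 8-cell Rothe diagram give Ess(w):

[(4, 4, 2), (4, 6, 3), (6, 2, 1)]


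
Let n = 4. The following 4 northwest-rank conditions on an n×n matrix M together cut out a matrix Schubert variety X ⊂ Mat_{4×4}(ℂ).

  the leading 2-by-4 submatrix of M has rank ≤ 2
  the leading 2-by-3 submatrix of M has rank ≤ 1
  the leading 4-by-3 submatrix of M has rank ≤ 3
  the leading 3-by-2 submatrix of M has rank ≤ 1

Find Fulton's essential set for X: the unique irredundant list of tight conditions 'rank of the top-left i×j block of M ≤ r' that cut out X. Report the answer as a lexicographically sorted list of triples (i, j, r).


Recovering R(i,j) via the rank-extension bound from the 4 conditions:

  1 1 1 1
  1 1 1 2
  1 1 2 3
  1 2 3 4

the unique w with this rank table is (1, 4, 3, 2).

Rothe diagram D(w) (3 cells), 2 SE-corners (essential conditions):

[(2, 3, 1), (3, 2, 1)]


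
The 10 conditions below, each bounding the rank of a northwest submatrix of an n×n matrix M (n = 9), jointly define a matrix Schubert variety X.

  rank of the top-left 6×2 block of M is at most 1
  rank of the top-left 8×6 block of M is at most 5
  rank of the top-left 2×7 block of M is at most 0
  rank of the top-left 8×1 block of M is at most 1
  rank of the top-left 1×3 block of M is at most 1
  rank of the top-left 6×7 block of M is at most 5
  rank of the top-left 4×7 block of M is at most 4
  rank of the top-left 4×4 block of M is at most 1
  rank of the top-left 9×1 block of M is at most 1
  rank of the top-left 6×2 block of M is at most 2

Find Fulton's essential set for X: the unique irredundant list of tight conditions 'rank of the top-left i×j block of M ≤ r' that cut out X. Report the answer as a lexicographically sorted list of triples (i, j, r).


Computing R[i][j] = min implied NW-rank bound (n=9, 10 conditions):

  R[1]: 0, 0, 0, 0, 0, 0, 0, 1, 1
  R[2]: 0, 0, 0, 0, 0, 0, 0, 1, 2
  R[3]: 1, 1, 1, 1, 1, 1, 1, 2, 3
  R[4]: 1, 1, 1, 1, 2, 2, 2, 3, 4
  R[5]: 1, 1, 2, 2, 3, 3, 3, 4, 5
  R[6]: 1, 1, 2, 3, 4, 4, 4, 5, 6
  R[7]: 1, 2, 3, 4, 5, 5, 5, 6, 7
  R[8]: 1, 2, 3, 4, 5, 5, 6, 7, 8
  R[9]: 1, 2, 3, 4, 5, 6, 7, 8, 9

giving w = (8, 9, 1, 5, 3, 4, 2, 7, 6) via Δ²R.

|D(w)|=20, |Ess(w)|=4:

[(2, 7, 0), (4, 4, 1), (6, 2, 1), (8, 6, 5)]


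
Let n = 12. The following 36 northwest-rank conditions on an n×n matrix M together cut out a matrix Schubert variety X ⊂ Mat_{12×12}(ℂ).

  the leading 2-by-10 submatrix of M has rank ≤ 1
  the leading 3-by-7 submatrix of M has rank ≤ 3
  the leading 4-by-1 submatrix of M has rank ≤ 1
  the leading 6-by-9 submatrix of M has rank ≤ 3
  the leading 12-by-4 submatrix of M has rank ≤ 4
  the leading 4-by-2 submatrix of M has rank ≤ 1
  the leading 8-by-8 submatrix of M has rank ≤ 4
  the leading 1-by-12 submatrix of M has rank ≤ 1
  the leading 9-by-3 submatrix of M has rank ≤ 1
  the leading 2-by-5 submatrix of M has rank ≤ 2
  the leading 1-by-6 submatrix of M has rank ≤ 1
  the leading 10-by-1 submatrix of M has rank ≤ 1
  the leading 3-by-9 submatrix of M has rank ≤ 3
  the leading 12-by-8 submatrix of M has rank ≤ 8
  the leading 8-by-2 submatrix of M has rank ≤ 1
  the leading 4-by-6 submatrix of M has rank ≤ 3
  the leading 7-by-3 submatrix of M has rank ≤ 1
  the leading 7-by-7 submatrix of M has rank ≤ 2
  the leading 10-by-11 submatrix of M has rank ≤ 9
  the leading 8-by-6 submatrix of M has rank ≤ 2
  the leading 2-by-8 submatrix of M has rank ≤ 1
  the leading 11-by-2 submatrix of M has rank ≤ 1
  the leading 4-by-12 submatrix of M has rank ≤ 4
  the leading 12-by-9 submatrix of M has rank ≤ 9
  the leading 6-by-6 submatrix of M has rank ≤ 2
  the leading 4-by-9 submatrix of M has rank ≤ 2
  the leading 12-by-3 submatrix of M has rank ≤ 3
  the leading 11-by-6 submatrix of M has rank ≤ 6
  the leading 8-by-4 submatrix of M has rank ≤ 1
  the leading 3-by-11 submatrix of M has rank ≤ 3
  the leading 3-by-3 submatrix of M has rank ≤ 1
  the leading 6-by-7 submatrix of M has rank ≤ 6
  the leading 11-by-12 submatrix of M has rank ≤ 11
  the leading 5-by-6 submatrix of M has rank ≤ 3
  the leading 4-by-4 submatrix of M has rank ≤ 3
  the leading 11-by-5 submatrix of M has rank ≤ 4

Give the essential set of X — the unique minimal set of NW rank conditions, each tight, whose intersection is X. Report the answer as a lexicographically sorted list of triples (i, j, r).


Reconstructing r_w from the 36 given conditions:

  row 1: 1, 1, 1, 1, 1, 1, 1, 1, 1, 1, 1, 1
  row 2: 1, 1, 1, 1, 1, 1, 1, 1, 1, 1, 2, 2
  row 3: 1, 1, 1, 1, 2, 2, 2, 2, 2, 2, 3, 3
  row 4: 1, 1, 1, 1, 2, 2, 2, 2, 2, 3, 4, 4
  row 5: 1, 1, 1, 1, 2, 2, 2, 3, 3, 4, 5, 5
  row 6: 1, 1, 1, 1, 2, 2, 2, 3, 3, 4, 5, 6
  row 7: 1, 1, 1, 1, 2, 2, 2, 3, 4, 5, 6, 7
  row 8: 1, 1, 1, 1, 2, 2, 3, 4, 5, 6, 7, 8
  row 9: 1, 1, 1, 2, 3, 3, 4, 5, 6, 7, 8, 9
  row 10: 1, 1, 2, 3, 4, 4, 5, 6, 7, 8, 9, 10
  row 11: 1, 1, 2, 3, 4, 5, 6, 7, 8, 9, 10, 11
  row 12: 1, 2, 3, 4, 5, 6, 7, 8, 9, 10, 11, 12

giving w = (1, 11, 5, 10, 8, 12, 9, 7, 4, 3, 6, 2) via Δ²R.

ℓ(w)=43; the 8 essential cells (i,j,r):

[(2, 10, 1), (4, 9, 2), (6, 9, 3), (7, 7, 2), (8, 4, 1), (8, 6, 2), (9, 3, 1), (11, 2, 1)]


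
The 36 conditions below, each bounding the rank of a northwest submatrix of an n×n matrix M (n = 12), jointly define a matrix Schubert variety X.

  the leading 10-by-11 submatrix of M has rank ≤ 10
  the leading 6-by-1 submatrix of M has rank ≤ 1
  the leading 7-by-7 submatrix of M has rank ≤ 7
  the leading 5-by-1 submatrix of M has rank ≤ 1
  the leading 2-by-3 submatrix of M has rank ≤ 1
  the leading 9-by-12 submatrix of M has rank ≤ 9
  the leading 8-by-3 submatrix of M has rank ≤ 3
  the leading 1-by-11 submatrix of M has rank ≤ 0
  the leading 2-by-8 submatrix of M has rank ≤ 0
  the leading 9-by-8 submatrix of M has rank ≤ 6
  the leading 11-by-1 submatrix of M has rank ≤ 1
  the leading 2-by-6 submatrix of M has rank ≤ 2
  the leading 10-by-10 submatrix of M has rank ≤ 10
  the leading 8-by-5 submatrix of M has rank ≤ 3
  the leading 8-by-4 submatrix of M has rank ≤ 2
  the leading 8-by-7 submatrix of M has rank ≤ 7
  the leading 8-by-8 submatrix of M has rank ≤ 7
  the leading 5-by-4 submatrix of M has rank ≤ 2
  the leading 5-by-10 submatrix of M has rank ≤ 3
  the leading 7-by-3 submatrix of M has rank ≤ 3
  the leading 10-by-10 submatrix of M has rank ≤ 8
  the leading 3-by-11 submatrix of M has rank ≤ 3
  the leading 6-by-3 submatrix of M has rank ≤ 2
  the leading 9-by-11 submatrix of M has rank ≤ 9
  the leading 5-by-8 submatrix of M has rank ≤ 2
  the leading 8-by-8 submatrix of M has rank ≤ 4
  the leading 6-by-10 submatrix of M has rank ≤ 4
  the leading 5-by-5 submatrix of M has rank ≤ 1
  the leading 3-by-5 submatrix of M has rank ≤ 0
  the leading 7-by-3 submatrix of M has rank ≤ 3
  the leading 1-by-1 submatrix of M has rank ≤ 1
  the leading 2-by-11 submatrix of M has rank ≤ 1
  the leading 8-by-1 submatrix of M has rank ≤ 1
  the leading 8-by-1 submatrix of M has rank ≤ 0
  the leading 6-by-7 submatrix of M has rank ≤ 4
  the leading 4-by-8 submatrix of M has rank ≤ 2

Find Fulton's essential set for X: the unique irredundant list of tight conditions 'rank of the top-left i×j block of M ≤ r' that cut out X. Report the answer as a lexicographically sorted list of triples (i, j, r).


The tightest implied rank at each (i,j), from the 36 conditions:

  i=1: 0, 0, 0, 0, 0, 0, 0, 0, 0, 0, 0, 1
  i=2: 0, 0, 0, 0, 0, 0, 0, 0, 1, 1, 1, 2
  i=3: 0, 0, 0, 0, 0, 1, 1, 1, 2, 2, 2, 3
  i=4: 0, 1, 1, 1, 1, 2, 2, 2, 3, 3, 3, 4
  i=5: 0, 1, 1, 1, 1, 2, 2, 2, 3, 3, 4, 5
  i=6: 0, 1, 2, 2, 2, 3, 3, 3, 4, 4, 5, 6
  i=7: 0, 1, 2, 2, 3, 4, 4, 4, 5, 5, 6, 7
  i=8: 0, 1, 2, 2, 3, 4, 4, 4, 5, 6, 7, 8
  i=9: 1, 2, 3, 3, 4, 5, 5, 5, 6, 7, 8, 9
  i=10: 1, 2, 3, 4, 5, 6, 6, 6, 7, 8, 9, 10
  i=11: 1, 2, 3, 4, 5, 6, 7, 7, 8, 9, 10, 11
  i=12: 1, 2, 3, 4, 5, 6, 7, 8, 9, 10, 11, 12

giving w = (12, 9, 6, 2, 11, 3, 5, 10, 1, 4, 7, 8) via Δ²R.

Fulton essential set (9 of the 39 Rothe cells):

[(1, 11, 0), (2, 8, 0), (3, 5, 0), (5, 5, 1), (5, 8, 2), (5, 10, 3), (8, 1, 0), (8, 4, 2), (8, 8, 4)]


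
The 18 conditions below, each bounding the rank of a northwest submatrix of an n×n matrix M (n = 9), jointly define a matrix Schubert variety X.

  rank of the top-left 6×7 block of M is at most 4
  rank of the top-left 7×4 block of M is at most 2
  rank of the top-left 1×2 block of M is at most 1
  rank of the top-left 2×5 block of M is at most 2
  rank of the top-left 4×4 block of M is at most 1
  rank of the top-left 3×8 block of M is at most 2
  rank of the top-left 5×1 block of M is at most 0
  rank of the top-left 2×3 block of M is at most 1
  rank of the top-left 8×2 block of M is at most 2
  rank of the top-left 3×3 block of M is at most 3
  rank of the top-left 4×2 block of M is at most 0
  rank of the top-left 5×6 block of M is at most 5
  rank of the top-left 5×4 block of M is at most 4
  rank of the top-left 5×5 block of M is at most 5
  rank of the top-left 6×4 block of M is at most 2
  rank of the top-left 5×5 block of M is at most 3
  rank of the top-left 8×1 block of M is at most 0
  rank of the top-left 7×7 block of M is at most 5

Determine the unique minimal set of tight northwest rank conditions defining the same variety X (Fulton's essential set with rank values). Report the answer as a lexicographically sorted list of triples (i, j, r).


The tightest implied rank at each (i,j), from the 18 conditions:

  R[1]: 0  0  1  1  1  1  1  1  1
  R[2]: 0  0  1  1  2  2  2  2  2
  R[3]: 0  0  1  1  2  2  2  2  3
  R[4]: 0  0  1  1  2  3  3  3  4
  R[5]: 0  1  2  2  3  4  4  4  5
  R[6]: 0  1  2  2  3  4  4  5  6
  R[7]: 0  1  2  2  3  4  5  6  7
  R[8]: 0  1  2  3  4  5  6  7  8
  R[9]: 1  2  3  4  5  6  7  8  9

giving w = (3, 5, 9, 6, 2, 8, 7, 4, 1) via Δ²R.

Fulton essential set (6 of the 21 Rothe cells):

[(3, 8, 2), (4, 2, 0), (4, 4, 1), (6, 7, 4), (7, 4, 2), (8, 1, 0)]


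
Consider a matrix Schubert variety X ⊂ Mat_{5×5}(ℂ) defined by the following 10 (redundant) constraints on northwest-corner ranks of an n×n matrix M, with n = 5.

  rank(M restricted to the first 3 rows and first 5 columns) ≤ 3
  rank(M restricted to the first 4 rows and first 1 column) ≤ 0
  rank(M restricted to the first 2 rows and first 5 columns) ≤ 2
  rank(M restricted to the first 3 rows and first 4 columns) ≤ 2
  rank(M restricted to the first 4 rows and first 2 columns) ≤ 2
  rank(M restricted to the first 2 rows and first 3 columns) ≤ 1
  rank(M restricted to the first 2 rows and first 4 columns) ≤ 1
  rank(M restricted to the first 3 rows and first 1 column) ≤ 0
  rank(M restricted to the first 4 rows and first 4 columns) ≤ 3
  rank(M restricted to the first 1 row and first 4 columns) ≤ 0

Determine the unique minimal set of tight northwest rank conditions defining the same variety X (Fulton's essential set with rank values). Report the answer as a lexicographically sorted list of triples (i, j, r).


Propagating the 10 rank bounds to every northwest block:

  R[1]: 0, 0, 0, 0, 1
  R[2]: 0, 1, 1, 1, 2
  R[3]: 0, 1, 2, 2, 3
  R[4]: 0, 1, 2, 3, 4
  R[5]: 1, 2, 3, 4, 5

second differences of R give the permutation w = (5, 2, 3, 4, 1).

Rothe diagram D(w) (7 cells), 2 SE-corners (essential conditions):

[(1, 4, 0), (4, 1, 0)]


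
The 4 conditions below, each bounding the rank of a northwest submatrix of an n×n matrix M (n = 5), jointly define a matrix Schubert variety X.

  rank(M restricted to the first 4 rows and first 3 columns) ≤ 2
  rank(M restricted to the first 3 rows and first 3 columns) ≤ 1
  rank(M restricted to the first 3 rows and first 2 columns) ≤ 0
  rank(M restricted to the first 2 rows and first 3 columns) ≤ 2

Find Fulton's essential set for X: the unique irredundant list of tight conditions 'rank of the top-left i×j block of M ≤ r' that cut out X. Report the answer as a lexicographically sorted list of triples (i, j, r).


Reconstructing r_w from the 4 given conditions:

  R[1]: 0 | 0 | 1 | 1 | 1
  R[2]: 0 | 0 | 1 | 2 | 2
  R[3]: 0 | 0 | 1 | 2 | 3
  R[4]: 1 | 1 | 2 | 3 | 4
  R[5]: 1 | 2 | 3 | 4 | 5

reading off 1-entries of Δ²R: w = (3, 4, 5, 1, 2).

ℓ(w)=6; the 1 essential cell (i,j,r):

[(3, 2, 0)]


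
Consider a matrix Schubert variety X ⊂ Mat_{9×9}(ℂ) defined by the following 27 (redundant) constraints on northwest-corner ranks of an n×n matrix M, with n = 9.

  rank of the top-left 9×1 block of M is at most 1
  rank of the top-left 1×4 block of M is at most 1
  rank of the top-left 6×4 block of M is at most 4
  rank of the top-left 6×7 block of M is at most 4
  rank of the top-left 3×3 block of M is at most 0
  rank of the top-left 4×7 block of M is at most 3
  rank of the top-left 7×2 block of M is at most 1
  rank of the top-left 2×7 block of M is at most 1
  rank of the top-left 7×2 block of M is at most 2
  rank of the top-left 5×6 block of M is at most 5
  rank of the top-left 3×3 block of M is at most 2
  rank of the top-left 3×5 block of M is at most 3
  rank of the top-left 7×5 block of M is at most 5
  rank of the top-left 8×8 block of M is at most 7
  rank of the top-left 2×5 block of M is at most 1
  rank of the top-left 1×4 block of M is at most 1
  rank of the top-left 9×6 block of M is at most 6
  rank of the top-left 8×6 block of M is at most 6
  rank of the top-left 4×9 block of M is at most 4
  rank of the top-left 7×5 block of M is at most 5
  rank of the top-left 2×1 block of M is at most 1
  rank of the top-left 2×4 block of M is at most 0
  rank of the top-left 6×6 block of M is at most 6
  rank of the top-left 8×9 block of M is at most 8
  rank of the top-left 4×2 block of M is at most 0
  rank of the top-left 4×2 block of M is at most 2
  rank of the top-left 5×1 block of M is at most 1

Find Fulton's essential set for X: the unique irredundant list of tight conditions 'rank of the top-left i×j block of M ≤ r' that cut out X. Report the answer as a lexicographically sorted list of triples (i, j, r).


Computing R[i][j] = min implied NW-rank bound (n=9, 27 conditions):

  row 1: 0  0  0  0  1  1  1  1  1
  row 2: 0  0  0  0  1  1  1  2  2
  row 3: 0  0  0  1  2  2  2  3  3
  row 4: 0  0  1  2  3  3  3  4  4
  row 5: 1  1  2  3  4  4  4  5  5
  row 6: 1  1  2  3  4  4  4  5  6
  row 7: 1  1  2  3  4  5  5  6  7
  row 8: 1  2  3  4  5  6  6  7  8
  row 9: 1  2  3  4  5  6  7  8  9

second differences of R give the permutation w = (5, 8, 4, 3, 1, 9, 6, 2, 7).

Fulton essential set (6 of the 19 Rothe cells):

[(2, 4, 0), (2, 7, 1), (3, 3, 0), (4, 2, 0), (6, 7, 4), (7, 2, 1)]


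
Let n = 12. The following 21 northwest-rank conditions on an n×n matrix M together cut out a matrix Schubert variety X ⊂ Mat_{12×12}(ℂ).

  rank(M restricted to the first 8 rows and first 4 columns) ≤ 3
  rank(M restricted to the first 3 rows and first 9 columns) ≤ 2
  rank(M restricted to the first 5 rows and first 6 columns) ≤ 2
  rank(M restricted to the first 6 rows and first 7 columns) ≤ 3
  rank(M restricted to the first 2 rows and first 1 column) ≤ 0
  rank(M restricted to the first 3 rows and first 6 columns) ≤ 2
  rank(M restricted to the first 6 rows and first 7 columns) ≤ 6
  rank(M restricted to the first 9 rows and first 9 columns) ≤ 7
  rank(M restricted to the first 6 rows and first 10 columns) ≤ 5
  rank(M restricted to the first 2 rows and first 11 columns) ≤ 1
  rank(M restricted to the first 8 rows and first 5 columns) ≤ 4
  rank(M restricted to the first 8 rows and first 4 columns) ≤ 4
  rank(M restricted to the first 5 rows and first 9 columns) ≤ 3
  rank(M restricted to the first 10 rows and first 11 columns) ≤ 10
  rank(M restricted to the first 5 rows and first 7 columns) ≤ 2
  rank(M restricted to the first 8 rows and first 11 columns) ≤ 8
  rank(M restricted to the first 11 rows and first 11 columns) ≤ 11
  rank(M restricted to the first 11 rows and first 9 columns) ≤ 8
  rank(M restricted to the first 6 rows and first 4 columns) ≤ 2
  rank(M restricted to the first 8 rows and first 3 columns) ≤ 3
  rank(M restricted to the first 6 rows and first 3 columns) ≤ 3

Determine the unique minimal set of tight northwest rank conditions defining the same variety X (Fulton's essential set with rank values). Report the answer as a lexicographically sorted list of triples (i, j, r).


Rank table r_w(12×12) implied by the 21 constraints:

  0  1  1  1  1  1  1  1  1  1  1  1
  0  1  1  1  1  1  1  1  1  1  1  2
  1  2  2  2  2  2  2  2  2  2  2  3
  1  2  2  2  2  2  2  3  3  3  3  4
  1  2  2  2  2  2  2  3  3  4  4  5
  1  2  2  2  3  3  3  4  4  5  5  6
  1  2  3  3  4  4  4  5  5  6  6  7
  1  2  3  3  4  5  5  6  6  7  7  8
  1  2  3  4  5  6  6  7  7  8  8  9
  1  2  3  4  5  6  7  8  8  9  9  10
  1  2  3  4  5  6  7  8  8  9  10  11
  1  2  3  4  5  6  7  8  9  10  11  12

hence w(1..12) = (2, 12, 1, 8, 10, 5, 3, 6, 4, 7, 11, 9).

ℓ(w)=26; the 7 essential cells (i,j,r):

[(2, 1, 0), (2, 11, 1), (5, 7, 2), (5, 9, 3), (6, 4, 2), (8, 4, 3), (11, 9, 8)]


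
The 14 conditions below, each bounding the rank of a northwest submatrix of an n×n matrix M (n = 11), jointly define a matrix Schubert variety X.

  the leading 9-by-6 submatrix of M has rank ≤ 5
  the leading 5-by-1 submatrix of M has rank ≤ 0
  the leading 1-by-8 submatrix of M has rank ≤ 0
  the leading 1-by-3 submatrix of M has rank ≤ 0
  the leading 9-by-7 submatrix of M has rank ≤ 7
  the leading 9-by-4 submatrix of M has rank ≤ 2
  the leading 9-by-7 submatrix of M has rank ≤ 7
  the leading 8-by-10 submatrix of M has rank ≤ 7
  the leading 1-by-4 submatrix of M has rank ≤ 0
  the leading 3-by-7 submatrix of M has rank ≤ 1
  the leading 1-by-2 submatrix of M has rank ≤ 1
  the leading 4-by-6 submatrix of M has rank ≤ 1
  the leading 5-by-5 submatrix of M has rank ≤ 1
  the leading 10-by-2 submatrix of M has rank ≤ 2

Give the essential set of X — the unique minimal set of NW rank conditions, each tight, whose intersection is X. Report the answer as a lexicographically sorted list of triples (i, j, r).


Reconstructing r_w from the 14 given conditions:

  i=1: 0 | 0 | 0 | 0 | 0 | 0 | 0 | 0 | 1 | 1 | 1
  i=2: 0 | 1 | 1 | 1 | 1 | 1 | 1 | 1 | 2 | 2 | 2
  i=3: 0 | 1 | 1 | 1 | 1 | 1 | 1 | 2 | 3 | 3 | 3
  i=4: 0 | 1 | 1 | 1 | 1 | 1 | 2 | 3 | 4 | 4 | 4
  i=5: 0 | 1 | 1 | 1 | 1 | 2 | 3 | 4 | 5 | 5 | 5
  i=6: 1 | 2 | 2 | 2 | 2 | 3 | 4 | 5 | 6 | 6 | 6
  i=7: 1 | 2 | 2 | 2 | 3 | 4 | 5 | 6 | 7 | 7 | 7
  i=8: 1 | 2 | 2 | 2 | 3 | 4 | 5 | 6 | 7 | 7 | 8
  i=9: 1 | 2 | 2 | 2 | 3 | 4 | 5 | 6 | 7 | 8 | 9
  i=10: 1 | 2 | 3 | 3 | 4 | 5 | 6 | 7 | 8 | 9 | 10
  i=11: 1 | 2 | 3 | 4 | 5 | 6 | 7 | 8 | 9 | 10 | 11

hence w(1..11) = (9, 2, 8, 7, 6, 1, 5, 11, 10, 3, 4).

7 SE-corners of the 31-cell Rothe diagram give Ess(w):

[(1, 8, 0), (3, 7, 1), (4, 6, 1), (5, 1, 0), (5, 5, 1), (8, 10, 7), (9, 4, 2)]


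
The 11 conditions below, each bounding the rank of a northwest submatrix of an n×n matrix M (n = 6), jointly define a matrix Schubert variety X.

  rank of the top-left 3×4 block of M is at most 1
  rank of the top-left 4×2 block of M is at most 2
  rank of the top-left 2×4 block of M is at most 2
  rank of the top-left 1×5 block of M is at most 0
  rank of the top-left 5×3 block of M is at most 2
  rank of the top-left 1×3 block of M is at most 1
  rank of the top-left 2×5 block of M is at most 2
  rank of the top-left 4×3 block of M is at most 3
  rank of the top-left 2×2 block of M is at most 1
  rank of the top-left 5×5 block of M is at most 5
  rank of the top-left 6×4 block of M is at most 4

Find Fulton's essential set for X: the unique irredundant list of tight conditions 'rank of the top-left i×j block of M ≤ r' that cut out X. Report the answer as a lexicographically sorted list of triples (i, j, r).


Propagating the 11 rank bounds to every northwest block:

  0  0  0  0  0  1
  1  1  1  1  1  2
  1  1  1  1  2  3
  1  2  2  2  3  4
  1  2  2  3  4  5
  1  2  3  4  5  6

so w = (6, 1, 5, 2, 4, 3).

D(w) has 9 cells with 3 SE-corners; essential set:

[(1, 5, 0), (3, 4, 1), (5, 3, 2)]


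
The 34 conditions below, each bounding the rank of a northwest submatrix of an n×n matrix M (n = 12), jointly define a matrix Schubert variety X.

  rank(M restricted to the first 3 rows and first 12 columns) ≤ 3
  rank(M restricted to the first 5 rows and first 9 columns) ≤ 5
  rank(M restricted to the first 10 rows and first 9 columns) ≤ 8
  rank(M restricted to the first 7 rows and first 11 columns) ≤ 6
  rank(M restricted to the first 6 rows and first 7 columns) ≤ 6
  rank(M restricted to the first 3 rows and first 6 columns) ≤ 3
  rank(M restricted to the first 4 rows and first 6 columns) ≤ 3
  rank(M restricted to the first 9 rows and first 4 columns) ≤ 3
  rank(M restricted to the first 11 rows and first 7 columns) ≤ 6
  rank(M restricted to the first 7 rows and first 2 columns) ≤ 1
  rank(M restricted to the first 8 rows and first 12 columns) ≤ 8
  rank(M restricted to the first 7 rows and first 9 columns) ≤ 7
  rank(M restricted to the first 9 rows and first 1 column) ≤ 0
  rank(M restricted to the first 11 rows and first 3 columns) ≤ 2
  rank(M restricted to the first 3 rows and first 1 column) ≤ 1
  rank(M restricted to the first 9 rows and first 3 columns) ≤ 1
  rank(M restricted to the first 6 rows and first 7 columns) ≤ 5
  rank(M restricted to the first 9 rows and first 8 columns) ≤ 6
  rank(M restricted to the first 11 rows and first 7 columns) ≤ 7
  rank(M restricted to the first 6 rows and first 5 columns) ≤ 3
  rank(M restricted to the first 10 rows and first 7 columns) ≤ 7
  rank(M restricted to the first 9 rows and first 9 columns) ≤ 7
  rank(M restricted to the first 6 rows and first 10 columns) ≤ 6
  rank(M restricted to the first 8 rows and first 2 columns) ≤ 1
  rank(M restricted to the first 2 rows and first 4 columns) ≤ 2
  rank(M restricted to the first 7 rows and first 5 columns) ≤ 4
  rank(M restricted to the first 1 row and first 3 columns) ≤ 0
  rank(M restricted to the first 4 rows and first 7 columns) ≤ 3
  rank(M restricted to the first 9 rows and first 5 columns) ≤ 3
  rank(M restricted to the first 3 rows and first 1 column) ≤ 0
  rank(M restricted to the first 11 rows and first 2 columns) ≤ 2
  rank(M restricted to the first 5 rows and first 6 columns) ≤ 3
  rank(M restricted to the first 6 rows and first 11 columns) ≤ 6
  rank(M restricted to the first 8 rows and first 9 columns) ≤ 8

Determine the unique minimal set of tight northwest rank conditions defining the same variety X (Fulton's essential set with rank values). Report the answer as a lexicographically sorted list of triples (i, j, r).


Recovering R(i,j) via the rank-extension bound from the 34 conditions:

  i=1: 0 0 0 1 1 1 1 1 1 1 1 1
  i=2: 0 1 1 2 2 2 2 2 2 2 2 2
  i=3: 0 1 1 2 3 3 3 3 3 3 3 3
  i=4: 0 1 1 2 3 3 3 4 4 4 4 4
  i=5: 0 1 1 2 3 3 4 5 5 5 5 5
  i=6: 0 1 1 2 3 4 5 6 6 6 6 6
  i=7: 0 1 1 2 3 4 5 6 6 6 6 7
  i=8: 0 1 1 2 3 4 5 6 7 7 7 8
  i=9: 0 1 1 2 3 4 5 6 7 8 8 9
  i=10: 1 2 2 3 4 5 6 7 8 9 9 10
  i=11: 1 2 2 3 4 5 6 7 8 9 10 11
  i=12: 1 2 3 4 5 6 7 8 9 10 11 12

the unique w with this rank table is (4, 2, 5, 8, 7, 6, 12, 9, 10, 1, 11, 3).

D(w) has 25 cells with 7 SE-corners; essential set:

[(1, 3, 0), (4, 7, 3), (5, 6, 3), (7, 11, 6), (9, 1, 0), (9, 3, 1), (11, 3, 2)]
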